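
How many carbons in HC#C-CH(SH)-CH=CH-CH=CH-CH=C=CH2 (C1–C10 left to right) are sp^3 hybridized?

C1: sp
C2: sp
C3: sp3 ✓
C4: sp2
C5: sp2
C6: sp2
C7: sp2
C8: sp2
C9: sp
C10: sp2
C3 → 1 sp3 carbon.

1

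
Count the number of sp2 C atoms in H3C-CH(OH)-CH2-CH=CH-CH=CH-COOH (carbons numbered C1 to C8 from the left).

5

C1: sp3
C2: sp3
C3: sp3
C4: sp2 ✓
C5: sp2 ✓
C6: sp2 ✓
C7: sp2 ✓
C8: sp2 ✓
C4, C5, C6, C7, C8 → 5 sp2 carbons.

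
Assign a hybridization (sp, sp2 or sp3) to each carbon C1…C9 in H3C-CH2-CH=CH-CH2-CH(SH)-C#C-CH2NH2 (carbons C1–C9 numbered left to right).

C1 sp3, C2 sp3, C3 sp2, C4 sp2, C5 sp3, C6 sp3, C7 sp, C8 sp, C9 sp3

C1: 4 σ bonds — 4 electron domains, sp3.
C2: 4 σ bonds; 4 regions of electron density → sp3.
C3: 3 σ bonds, plus one π bond; 3 regions of electron density → sp2.
C4 carries 3 σ bonds, plus one π bond, giving a steric number of 3, so it is sp2.
C5 has 4 σ bonds: steric number 4 → sp3.
C6 is sp3: 4 σ bonds, 4 electron-density regions.
C7 — 2 σ bonds, plus two π bonds. Steric number 2, so sp.
C8: 2 σ bonds, plus two π bonds; 2 regions of electron density → sp.
C9: 4 σ bonds — 4 electron domains, sp3.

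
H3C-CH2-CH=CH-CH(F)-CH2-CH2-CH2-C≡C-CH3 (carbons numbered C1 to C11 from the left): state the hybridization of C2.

sp^3

C2 — 4 σ bonds. Steric number 4, so sp3.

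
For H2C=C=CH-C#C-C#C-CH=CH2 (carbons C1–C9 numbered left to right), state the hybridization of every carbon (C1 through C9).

C1: 3 σ bonds, plus one π bond — 3 electron domains, sp2.
C2: 2 σ bonds, plus two π bonds — 2 electron domains, sp.
C3: 3 σ bonds, plus one π bond — 3 electron domains, sp2.
C4 has 2 σ bonds, plus two π bonds: steric number 2 → sp.
C5 (2 σ bonds, plus two π bonds) has steric number 2: sp.
C6 has 2 σ bonds, plus two π bonds: steric number 2 → sp.
C7 is sp: 2 σ bonds, plus two π bonds, 2 electron-density regions.
C8 has 3 σ bonds, plus one π bond: steric number 3 → sp2.
C9 is sp2: 3 σ bonds, plus one π bond, 3 electron-density regions.

C1 sp2, C2 sp, C3 sp2, C4 sp, C5 sp, C6 sp, C7 sp, C8 sp2, C9 sp2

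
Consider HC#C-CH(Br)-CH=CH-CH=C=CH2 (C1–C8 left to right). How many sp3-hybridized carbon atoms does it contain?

C1: sp
C2: sp
C3: sp3 ✓
C4: sp2
C5: sp2
C6: sp2
C7: sp
C8: sp2
C3 → 1 sp3 carbon.

1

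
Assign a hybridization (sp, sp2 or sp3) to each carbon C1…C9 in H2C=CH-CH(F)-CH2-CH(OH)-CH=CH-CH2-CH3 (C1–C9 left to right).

C1: 3 σ bonds, plus one π bond; 3 regions of electron density → sp2.
C2: 3 σ bonds, plus one π bond; 3 regions of electron density → sp2.
C3 is sp3: 4 σ bonds, 4 electron-density regions.
C4 is sp3: 4 σ bonds, 4 electron-density regions.
C5: 4 σ bonds — 4 electron domains, sp3.
C6: 3 σ bonds, plus one π bond; 3 regions of electron density → sp2.
C7: 3 σ bonds, plus one π bond — 3 electron domains, sp2.
C8 — 4 σ bonds. Steric number 4, so sp3.
C9 — 4 σ bonds. Steric number 4, so sp3.

C1 sp2, C2 sp2, C3 sp3, C4 sp3, C5 sp3, C6 sp2, C7 sp2, C8 sp3, C9 sp3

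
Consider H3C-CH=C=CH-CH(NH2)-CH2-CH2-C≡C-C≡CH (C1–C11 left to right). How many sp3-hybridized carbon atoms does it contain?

C1: sp3 ✓
C2: sp2
C3: sp
C4: sp2
C5: sp3 ✓
C6: sp3 ✓
C7: sp3 ✓
C8: sp
C9: sp
C10: sp
C11: sp
C1, C5, C6, C7 → 4 sp3 carbons.

4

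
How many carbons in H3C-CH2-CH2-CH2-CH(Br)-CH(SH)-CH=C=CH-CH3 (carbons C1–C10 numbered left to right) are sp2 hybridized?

2

C1: sp3
C2: sp3
C3: sp3
C4: sp3
C5: sp3
C6: sp3
C7: sp2 ✓
C8: sp
C9: sp2 ✓
C10: sp3
C7, C9 → 2 sp2 carbons.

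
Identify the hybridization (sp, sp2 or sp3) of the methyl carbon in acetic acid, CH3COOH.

sp3

The methyl carbon (4 σ bonds) has steric number 4: sp3.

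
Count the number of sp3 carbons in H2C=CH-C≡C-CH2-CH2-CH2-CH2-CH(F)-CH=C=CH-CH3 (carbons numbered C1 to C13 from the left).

C1: sp2
C2: sp2
C3: sp
C4: sp
C5: sp3 ✓
C6: sp3 ✓
C7: sp3 ✓
C8: sp3 ✓
C9: sp3 ✓
C10: sp2
C11: sp
C12: sp2
C13: sp3 ✓
C5, C6, C7, C8, C9, C13 → 6 sp3 carbons.

6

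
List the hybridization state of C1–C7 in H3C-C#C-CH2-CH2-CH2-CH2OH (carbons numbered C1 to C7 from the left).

C1 — 4 σ bonds. Steric number 4, so sp3.
C2 has 2 σ bonds, plus two π bonds: steric number 2 → sp.
C3 is sp: 2 σ bonds, plus two π bonds, 2 electron-density regions.
C4 (4 σ bonds) has steric number 4: sp3.
C5 (4 σ bonds) has steric number 4: sp3.
C6 carries 4 σ bonds, giving a steric number of 4, so it is sp3.
C7: 4 σ bonds; 4 regions of electron density → sp3.

C1 sp3, C2 sp, C3 sp, C4 sp3, C5 sp3, C6 sp3, C7 sp3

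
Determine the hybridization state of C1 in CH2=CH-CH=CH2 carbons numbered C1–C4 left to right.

C1: 3 σ bonds, plus one π bond — 3 electron domains, sp2.

sp²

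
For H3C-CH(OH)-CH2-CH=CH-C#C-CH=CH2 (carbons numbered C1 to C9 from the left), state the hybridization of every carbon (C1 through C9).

C1: 4 σ bonds; 4 regions of electron density → sp3.
C2 carries 4 σ bonds, giving a steric number of 4, so it is sp3.
C3: 4 σ bonds — 4 electron domains, sp3.
C4 — 3 σ bonds, plus one π bond. Steric number 3, so sp2.
C5 (3 σ bonds, plus one π bond) has steric number 3: sp2.
C6: 2 σ bonds, plus two π bonds; 2 regions of electron density → sp.
C7 has 2 σ bonds, plus two π bonds: steric number 2 → sp.
C8 carries 3 σ bonds, plus one π bond, giving a steric number of 3, so it is sp2.
C9 (3 σ bonds, plus one π bond) has steric number 3: sp2.

C1 sp3, C2 sp3, C3 sp3, C4 sp2, C5 sp2, C6 sp, C7 sp, C8 sp2, C9 sp2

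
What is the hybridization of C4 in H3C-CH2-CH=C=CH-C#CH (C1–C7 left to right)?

sp

C4: 2 σ bonds, plus two π bonds; 2 regions of electron density → sp.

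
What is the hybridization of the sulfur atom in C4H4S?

sp2

Analogous to furan: one S lone pair in the aromatic π system, S is sp2.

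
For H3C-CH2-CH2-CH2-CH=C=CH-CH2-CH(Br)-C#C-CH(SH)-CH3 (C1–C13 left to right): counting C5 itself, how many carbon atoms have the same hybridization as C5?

C5 is sp2 (one π bond).
C1: sp3
C2: sp3
C3: sp3
C4: sp3
C5: sp2 ✓
C6: sp
C7: sp2 ✓
C8: sp3
C9: sp3
C10: sp
C11: sp
C12: sp3
C13: sp3
2 carbons are sp2.

2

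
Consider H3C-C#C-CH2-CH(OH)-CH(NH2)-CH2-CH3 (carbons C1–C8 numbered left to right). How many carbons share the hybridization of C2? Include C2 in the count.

2

C2 is sp (two π bonds).
C1: sp3
C2: sp ✓
C3: sp ✓
C4: sp3
C5: sp3
C6: sp3
C7: sp3
C8: sp3
2 carbons are sp.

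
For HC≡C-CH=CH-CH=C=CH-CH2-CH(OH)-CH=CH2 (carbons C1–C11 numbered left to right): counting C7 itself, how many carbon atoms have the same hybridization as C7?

6

C7 is sp2 (one π bond).
C1: sp
C2: sp
C3: sp2 ✓
C4: sp2 ✓
C5: sp2 ✓
C6: sp
C7: sp2 ✓
C8: sp3
C9: sp3
C10: sp2 ✓
C11: sp2 ✓
6 carbons are sp2.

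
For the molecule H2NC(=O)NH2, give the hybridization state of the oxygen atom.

The oxygen atom has 1 σ bond and 2 lone pairs, plus one π bond: steric number 3 → sp2.

sp²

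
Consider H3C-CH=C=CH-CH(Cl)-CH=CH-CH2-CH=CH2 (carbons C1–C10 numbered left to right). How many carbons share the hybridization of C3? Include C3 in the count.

C3 is sp (two π bonds).
C1: sp3
C2: sp2
C3: sp ✓
C4: sp2
C5: sp3
C6: sp2
C7: sp2
C8: sp3
C9: sp2
C10: sp2
1 carbon is sp.

1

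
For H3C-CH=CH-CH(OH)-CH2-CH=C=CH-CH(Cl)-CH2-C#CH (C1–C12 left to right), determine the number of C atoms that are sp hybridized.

C1: sp3
C2: sp2
C3: sp2
C4: sp3
C5: sp3
C6: sp2
C7: sp ✓
C8: sp2
C9: sp3
C10: sp3
C11: sp ✓
C12: sp ✓
C7, C11, C12 → 3 sp carbons.

3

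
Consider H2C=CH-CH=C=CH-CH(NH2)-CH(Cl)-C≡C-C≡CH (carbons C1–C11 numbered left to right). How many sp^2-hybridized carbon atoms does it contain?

C1: sp2 ✓
C2: sp2 ✓
C3: sp2 ✓
C4: sp
C5: sp2 ✓
C6: sp3
C7: sp3
C8: sp
C9: sp
C10: sp
C11: sp
C1, C2, C3, C5 → 4 sp2 carbons.

4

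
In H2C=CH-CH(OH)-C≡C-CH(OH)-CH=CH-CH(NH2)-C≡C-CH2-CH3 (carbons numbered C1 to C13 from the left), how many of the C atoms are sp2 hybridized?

4

C1: sp2 ✓
C2: sp2 ✓
C3: sp3
C4: sp
C5: sp
C6: sp3
C7: sp2 ✓
C8: sp2 ✓
C9: sp3
C10: sp
C11: sp
C12: sp3
C13: sp3
C1, C2, C7, C8 → 4 sp2 carbons.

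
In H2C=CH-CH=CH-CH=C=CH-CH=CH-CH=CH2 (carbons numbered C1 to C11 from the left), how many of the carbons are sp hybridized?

1

C1: sp2
C2: sp2
C3: sp2
C4: sp2
C5: sp2
C6: sp ✓
C7: sp2
C8: sp2
C9: sp2
C10: sp2
C11: sp2
C6 → 1 sp carbon.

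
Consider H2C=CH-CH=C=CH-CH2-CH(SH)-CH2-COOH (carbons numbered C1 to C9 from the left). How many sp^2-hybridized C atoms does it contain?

5

C1: sp2 ✓
C2: sp2 ✓
C3: sp2 ✓
C4: sp
C5: sp2 ✓
C6: sp3
C7: sp3
C8: sp3
C9: sp2 ✓
C1, C2, C3, C5, C9 → 5 sp2 carbons.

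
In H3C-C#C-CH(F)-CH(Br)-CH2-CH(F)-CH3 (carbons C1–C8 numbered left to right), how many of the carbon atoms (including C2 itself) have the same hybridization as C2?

2

C2 is sp (two π bonds).
C1: sp3
C2: sp ✓
C3: sp ✓
C4: sp3
C5: sp3
C6: sp3
C7: sp3
C8: sp3
2 carbons are sp.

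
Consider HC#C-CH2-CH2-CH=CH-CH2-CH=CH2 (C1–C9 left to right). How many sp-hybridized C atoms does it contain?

C1: sp ✓
C2: sp ✓
C3: sp3
C4: sp3
C5: sp2
C6: sp2
C7: sp3
C8: sp2
C9: sp2
C1, C2 → 2 sp carbons.

2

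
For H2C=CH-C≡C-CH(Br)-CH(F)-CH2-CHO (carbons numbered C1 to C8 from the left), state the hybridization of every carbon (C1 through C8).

C1 sp2, C2 sp2, C3 sp, C4 sp, C5 sp3, C6 sp3, C7 sp3, C8 sp2

C1: 3 σ bonds, plus one π bond; 3 regions of electron density → sp2.
C2 — 3 σ bonds, plus one π bond. Steric number 3, so sp2.
C3: 2 σ bonds, plus two π bonds — 2 electron domains, sp.
C4: 2 σ bonds, plus two π bonds; 2 regions of electron density → sp.
C5 (4 σ bonds) has steric number 4: sp3.
C6 — 4 σ bonds. Steric number 4, so sp3.
C7 carries 4 σ bonds, giving a steric number of 4, so it is sp3.
C8 is sp2: 3 σ bonds, plus one π bond, 3 electron-density regions.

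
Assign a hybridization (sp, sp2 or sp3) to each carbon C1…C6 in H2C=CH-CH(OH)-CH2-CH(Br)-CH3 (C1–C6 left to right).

C1 sp2, C2 sp2, C3 sp3, C4 sp3, C5 sp3, C6 sp3

C1 carries 3 σ bonds, plus one π bond, giving a steric number of 3, so it is sp2.
C2: 3 σ bonds, plus one π bond — 3 electron domains, sp2.
C3 is sp3: 4 σ bonds, 4 electron-density regions.
C4 has 4 σ bonds: steric number 4 → sp3.
C5: 4 σ bonds; 4 regions of electron density → sp3.
C6: 4 σ bonds — 4 electron domains, sp3.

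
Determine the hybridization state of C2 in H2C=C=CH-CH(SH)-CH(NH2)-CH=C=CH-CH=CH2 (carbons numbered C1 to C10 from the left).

C2 — 2 σ bonds, plus two π bonds. Steric number 2, so sp.

sp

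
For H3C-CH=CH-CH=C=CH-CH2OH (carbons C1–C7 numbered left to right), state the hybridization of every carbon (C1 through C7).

C1 has 4 σ bonds: steric number 4 → sp3.
C2 — 3 σ bonds, plus one π bond. Steric number 3, so sp2.
C3: 3 σ bonds, plus one π bond; 3 regions of electron density → sp2.
C4: 3 σ bonds, plus one π bond — 3 electron domains, sp2.
C5: 2 σ bonds, plus two π bonds — 2 electron domains, sp.
C6: 3 σ bonds, plus one π bond — 3 electron domains, sp2.
C7 has 4 σ bonds: steric number 4 → sp3.

C1 sp3, C2 sp2, C3 sp2, C4 sp2, C5 sp, C6 sp2, C7 sp3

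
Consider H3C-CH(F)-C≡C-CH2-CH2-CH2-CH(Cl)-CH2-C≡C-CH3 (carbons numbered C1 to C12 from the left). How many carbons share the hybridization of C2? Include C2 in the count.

C2 is sp3 (only σ bonds).
C1: sp3 ✓
C2: sp3 ✓
C3: sp
C4: sp
C5: sp3 ✓
C6: sp3 ✓
C7: sp3 ✓
C8: sp3 ✓
C9: sp3 ✓
C10: sp
C11: sp
C12: sp3 ✓
8 carbons are sp3.

8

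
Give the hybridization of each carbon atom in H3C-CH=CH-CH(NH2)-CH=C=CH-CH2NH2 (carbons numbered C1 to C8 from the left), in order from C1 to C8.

C1 (4 σ bonds) has steric number 4: sp3.
C2 — 3 σ bonds, plus one π bond. Steric number 3, so sp2.
C3 has 3 σ bonds, plus one π bond: steric number 3 → sp2.
C4: 4 σ bonds; 4 regions of electron density → sp3.
C5 is sp2: 3 σ bonds, plus one π bond, 3 electron-density regions.
C6: 2 σ bonds, plus two π bonds — 2 electron domains, sp.
C7 carries 3 σ bonds, plus one π bond, giving a steric number of 3, so it is sp2.
C8: 4 σ bonds; 4 regions of electron density → sp3.

C1 sp3, C2 sp2, C3 sp2, C4 sp3, C5 sp2, C6 sp, C7 sp2, C8 sp3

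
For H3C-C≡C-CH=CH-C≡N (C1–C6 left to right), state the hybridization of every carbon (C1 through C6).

C1 (4 σ bonds) has steric number 4: sp3.
C2 (2 σ bonds, plus two π bonds) has steric number 2: sp.
C3 is sp: 2 σ bonds, plus two π bonds, 2 electron-density regions.
C4 is sp2: 3 σ bonds, plus one π bond, 3 electron-density regions.
C5: 3 σ bonds, plus one π bond — 3 electron domains, sp2.
C6 is sp: 2 σ bonds, plus two π bonds, 2 electron-density regions.

C1 sp3, C2 sp, C3 sp, C4 sp2, C5 sp2, C6 sp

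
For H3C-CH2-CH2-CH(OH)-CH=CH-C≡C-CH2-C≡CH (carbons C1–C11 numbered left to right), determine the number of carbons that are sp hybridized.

C1: sp3
C2: sp3
C3: sp3
C4: sp3
C5: sp2
C6: sp2
C7: sp ✓
C8: sp ✓
C9: sp3
C10: sp ✓
C11: sp ✓
C7, C8, C10, C11 → 4 sp carbons.

4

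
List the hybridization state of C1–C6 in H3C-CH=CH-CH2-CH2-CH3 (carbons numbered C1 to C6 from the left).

C1 has 4 σ bonds: steric number 4 → sp3.
C2 is sp2: 3 σ bonds, plus one π bond, 3 electron-density regions.
C3 has 3 σ bonds, plus one π bond: steric number 3 → sp2.
C4 is sp3: 4 σ bonds, 4 electron-density regions.
C5: 4 σ bonds — 4 electron domains, sp3.
C6 is sp3: 4 σ bonds, 4 electron-density regions.

C1 sp3, C2 sp2, C3 sp2, C4 sp3, C5 sp3, C6 sp3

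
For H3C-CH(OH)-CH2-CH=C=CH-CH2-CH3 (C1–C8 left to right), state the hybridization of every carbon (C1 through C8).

C1 sp3, C2 sp3, C3 sp3, C4 sp2, C5 sp, C6 sp2, C7 sp3, C8 sp3

C1 carries 4 σ bonds, giving a steric number of 4, so it is sp3.
C2 (4 σ bonds) has steric number 4: sp3.
C3: 4 σ bonds; 4 regions of electron density → sp3.
C4 — 3 σ bonds, plus one π bond. Steric number 3, so sp2.
C5 is sp: 2 σ bonds, plus two π bonds, 2 electron-density regions.
C6 has 3 σ bonds, plus one π bond: steric number 3 → sp2.
C7 (4 σ bonds) has steric number 4: sp3.
C8 carries 4 σ bonds, giving a steric number of 4, so it is sp3.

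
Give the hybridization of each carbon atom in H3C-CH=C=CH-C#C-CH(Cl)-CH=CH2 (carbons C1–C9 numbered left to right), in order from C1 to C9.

C1 sp3, C2 sp2, C3 sp, C4 sp2, C5 sp, C6 sp, C7 sp3, C8 sp2, C9 sp2

C1 has 4 σ bonds: steric number 4 → sp3.
C2 (3 σ bonds, plus one π bond) has steric number 3: sp2.
C3: 2 σ bonds, plus two π bonds; 2 regions of electron density → sp.
C4 carries 3 σ bonds, plus one π bond, giving a steric number of 3, so it is sp2.
C5 carries 2 σ bonds, plus two π bonds, giving a steric number of 2, so it is sp.
C6: 2 σ bonds, plus two π bonds; 2 regions of electron density → sp.
C7: 4 σ bonds — 4 electron domains, sp3.
C8: 3 σ bonds, plus one π bond; 3 regions of electron density → sp2.
C9: 3 σ bonds, plus one π bond — 3 electron domains, sp2.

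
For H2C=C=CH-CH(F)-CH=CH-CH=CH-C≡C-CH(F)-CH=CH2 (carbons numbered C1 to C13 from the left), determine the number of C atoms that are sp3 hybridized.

2

C1: sp2
C2: sp
C3: sp2
C4: sp3 ✓
C5: sp2
C6: sp2
C7: sp2
C8: sp2
C9: sp
C10: sp
C11: sp3 ✓
C12: sp2
C13: sp2
C4, C11 → 2 sp3 carbons.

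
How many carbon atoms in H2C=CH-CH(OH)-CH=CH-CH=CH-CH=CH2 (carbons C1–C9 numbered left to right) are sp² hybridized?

8

C1: sp2 ✓
C2: sp2 ✓
C3: sp3
C4: sp2 ✓
C5: sp2 ✓
C6: sp2 ✓
C7: sp2 ✓
C8: sp2 ✓
C9: sp2 ✓
C1, C2, C4, C5, C6, C7, C8, C9 → 8 sp2 carbons.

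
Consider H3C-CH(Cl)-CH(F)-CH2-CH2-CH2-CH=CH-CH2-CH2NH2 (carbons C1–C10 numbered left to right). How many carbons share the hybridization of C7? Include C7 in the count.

2

C7 is sp2 (one π bond).
C1: sp3
C2: sp3
C3: sp3
C4: sp3
C5: sp3
C6: sp3
C7: sp2 ✓
C8: sp2 ✓
C9: sp3
C10: sp3
2 carbons are sp2.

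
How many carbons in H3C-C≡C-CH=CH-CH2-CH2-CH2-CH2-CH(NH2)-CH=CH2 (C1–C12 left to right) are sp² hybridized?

4

C1: sp3
C2: sp
C3: sp
C4: sp2 ✓
C5: sp2 ✓
C6: sp3
C7: sp3
C8: sp3
C9: sp3
C10: sp3
C11: sp2 ✓
C12: sp2 ✓
C4, C5, C11, C12 → 4 sp2 carbons.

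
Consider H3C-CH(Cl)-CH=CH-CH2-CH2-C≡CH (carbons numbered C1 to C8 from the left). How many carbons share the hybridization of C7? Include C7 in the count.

C7 is sp (two π bonds).
C1: sp3
C2: sp3
C3: sp2
C4: sp2
C5: sp3
C6: sp3
C7: sp ✓
C8: sp ✓
2 carbons are sp.

2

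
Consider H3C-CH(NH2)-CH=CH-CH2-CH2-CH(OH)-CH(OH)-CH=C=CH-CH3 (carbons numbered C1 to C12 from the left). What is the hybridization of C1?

sp³

C1 is sp3: 4 σ bonds, 4 electron-density regions.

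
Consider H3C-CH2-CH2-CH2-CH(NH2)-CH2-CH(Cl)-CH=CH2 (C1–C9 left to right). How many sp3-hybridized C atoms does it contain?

C1: sp3 ✓
C2: sp3 ✓
C3: sp3 ✓
C4: sp3 ✓
C5: sp3 ✓
C6: sp3 ✓
C7: sp3 ✓
C8: sp2
C9: sp2
C1, C2, C3, C4, C5, C6, C7 → 7 sp3 carbons.

7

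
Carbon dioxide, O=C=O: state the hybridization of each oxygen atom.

One σ bond + two lone pairs = steric number 3 → sp2.

sp^2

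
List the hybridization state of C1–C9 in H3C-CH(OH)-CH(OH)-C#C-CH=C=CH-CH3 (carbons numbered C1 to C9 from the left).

C1 (4 σ bonds) has steric number 4: sp3.
C2 carries 4 σ bonds, giving a steric number of 4, so it is sp3.
C3: 4 σ bonds; 4 regions of electron density → sp3.
C4 (2 σ bonds, plus two π bonds) has steric number 2: sp.
C5 is sp: 2 σ bonds, plus two π bonds, 2 electron-density regions.
C6 is sp2: 3 σ bonds, plus one π bond, 3 electron-density regions.
C7 carries 2 σ bonds, plus two π bonds, giving a steric number of 2, so it is sp.
C8 carries 3 σ bonds, plus one π bond, giving a steric number of 3, so it is sp2.
C9: 4 σ bonds — 4 electron domains, sp3.

C1 sp3, C2 sp3, C3 sp3, C4 sp, C5 sp, C6 sp2, C7 sp, C8 sp2, C9 sp3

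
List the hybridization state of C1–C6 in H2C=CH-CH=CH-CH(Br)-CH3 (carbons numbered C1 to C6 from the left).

C1 (3 σ bonds, plus one π bond) has steric number 3: sp2.
C2 (3 σ bonds, plus one π bond) has steric number 3: sp2.
C3 — 3 σ bonds, plus one π bond. Steric number 3, so sp2.
C4: 3 σ bonds, plus one π bond; 3 regions of electron density → sp2.
C5 carries 4 σ bonds, giving a steric number of 4, so it is sp3.
C6: 4 σ bonds; 4 regions of electron density → sp3.

C1 sp2, C2 sp2, C3 sp2, C4 sp2, C5 sp3, C6 sp3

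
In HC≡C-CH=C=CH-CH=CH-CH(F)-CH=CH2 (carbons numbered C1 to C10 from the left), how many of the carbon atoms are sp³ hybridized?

C1: sp
C2: sp
C3: sp2
C4: sp
C5: sp2
C6: sp2
C7: sp2
C8: sp3 ✓
C9: sp2
C10: sp2
C8 → 1 sp3 carbon.

1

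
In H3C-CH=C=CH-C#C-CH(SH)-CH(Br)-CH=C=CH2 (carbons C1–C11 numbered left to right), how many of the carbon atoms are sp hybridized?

4

C1: sp3
C2: sp2
C3: sp ✓
C4: sp2
C5: sp ✓
C6: sp ✓
C7: sp3
C8: sp3
C9: sp2
C10: sp ✓
C11: sp2
C3, C5, C6, C10 → 4 sp carbons.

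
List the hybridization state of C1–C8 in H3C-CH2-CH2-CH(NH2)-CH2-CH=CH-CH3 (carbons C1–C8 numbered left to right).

C1 sp3, C2 sp3, C3 sp3, C4 sp3, C5 sp3, C6 sp2, C7 sp2, C8 sp3

C1 — 4 σ bonds. Steric number 4, so sp3.
C2 has 4 σ bonds: steric number 4 → sp3.
C3: 4 σ bonds; 4 regions of electron density → sp3.
C4: 4 σ bonds; 4 regions of electron density → sp3.
C5 (4 σ bonds) has steric number 4: sp3.
C6 — 3 σ bonds, plus one π bond. Steric number 3, so sp2.
C7: 3 σ bonds, plus one π bond — 3 electron domains, sp2.
C8 carries 4 σ bonds, giving a steric number of 4, so it is sp3.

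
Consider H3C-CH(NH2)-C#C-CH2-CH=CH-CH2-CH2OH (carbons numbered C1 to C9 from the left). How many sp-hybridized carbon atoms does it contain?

2

C1: sp3
C2: sp3
C3: sp ✓
C4: sp ✓
C5: sp3
C6: sp2
C7: sp2
C8: sp3
C9: sp3
C3, C4 → 2 sp carbons.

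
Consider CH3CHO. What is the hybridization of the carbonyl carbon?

The carbonyl carbon: 3 σ bonds, plus one π bond; 3 regions of electron density → sp2.

sp²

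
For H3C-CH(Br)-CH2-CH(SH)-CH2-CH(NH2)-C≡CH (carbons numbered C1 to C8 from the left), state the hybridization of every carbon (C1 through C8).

C1: 4 σ bonds; 4 regions of electron density → sp3.
C2 carries 4 σ bonds, giving a steric number of 4, so it is sp3.
C3 is sp3: 4 σ bonds, 4 electron-density regions.
C4 (4 σ bonds) has steric number 4: sp3.
C5 — 4 σ bonds. Steric number 4, so sp3.
C6: 4 σ bonds — 4 electron domains, sp3.
C7 is sp: 2 σ bonds, plus two π bonds, 2 electron-density regions.
C8 has 2 σ bonds, plus two π bonds: steric number 2 → sp.

C1 sp3, C2 sp3, C3 sp3, C4 sp3, C5 sp3, C6 sp3, C7 sp, C8 sp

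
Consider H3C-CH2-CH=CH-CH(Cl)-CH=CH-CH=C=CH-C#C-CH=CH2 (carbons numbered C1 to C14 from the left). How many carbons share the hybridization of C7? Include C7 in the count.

C7 is sp2 (one π bond).
C1: sp3
C2: sp3
C3: sp2 ✓
C4: sp2 ✓
C5: sp3
C6: sp2 ✓
C7: sp2 ✓
C8: sp2 ✓
C9: sp
C10: sp2 ✓
C11: sp
C12: sp
C13: sp2 ✓
C14: sp2 ✓
8 carbons are sp2.

8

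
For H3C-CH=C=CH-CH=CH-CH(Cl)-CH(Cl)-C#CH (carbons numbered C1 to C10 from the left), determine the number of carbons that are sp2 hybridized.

4

C1: sp3
C2: sp2 ✓
C3: sp
C4: sp2 ✓
C5: sp2 ✓
C6: sp2 ✓
C7: sp3
C8: sp3
C9: sp
C10: sp
C2, C4, C5, C6 → 4 sp2 carbons.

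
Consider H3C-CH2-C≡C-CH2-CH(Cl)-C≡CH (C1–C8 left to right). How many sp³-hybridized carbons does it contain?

4

C1: sp3 ✓
C2: sp3 ✓
C3: sp
C4: sp
C5: sp3 ✓
C6: sp3 ✓
C7: sp
C8: sp
C1, C2, C5, C6 → 4 sp3 carbons.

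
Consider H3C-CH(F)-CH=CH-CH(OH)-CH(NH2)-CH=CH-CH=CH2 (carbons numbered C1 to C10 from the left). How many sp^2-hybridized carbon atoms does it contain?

C1: sp3
C2: sp3
C3: sp2 ✓
C4: sp2 ✓
C5: sp3
C6: sp3
C7: sp2 ✓
C8: sp2 ✓
C9: sp2 ✓
C10: sp2 ✓
C3, C4, C7, C8, C9, C10 → 6 sp2 carbons.

6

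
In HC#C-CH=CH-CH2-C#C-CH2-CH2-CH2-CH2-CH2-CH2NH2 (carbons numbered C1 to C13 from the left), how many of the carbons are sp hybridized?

4

C1: sp ✓
C2: sp ✓
C3: sp2
C4: sp2
C5: sp3
C6: sp ✓
C7: sp ✓
C8: sp3
C9: sp3
C10: sp3
C11: sp3
C12: sp3
C13: sp3
C1, C2, C6, C7 → 4 sp carbons.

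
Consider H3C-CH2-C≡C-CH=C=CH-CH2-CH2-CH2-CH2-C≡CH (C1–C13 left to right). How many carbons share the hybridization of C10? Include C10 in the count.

C10 is sp3 (only σ bonds).
C1: sp3 ✓
C2: sp3 ✓
C3: sp
C4: sp
C5: sp2
C6: sp
C7: sp2
C8: sp3 ✓
C9: sp3 ✓
C10: sp3 ✓
C11: sp3 ✓
C12: sp
C13: sp
6 carbons are sp3.

6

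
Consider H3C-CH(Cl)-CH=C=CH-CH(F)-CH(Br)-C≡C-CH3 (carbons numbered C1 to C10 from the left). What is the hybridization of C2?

C2 — 4 σ bonds. Steric number 4, so sp3.

sp^3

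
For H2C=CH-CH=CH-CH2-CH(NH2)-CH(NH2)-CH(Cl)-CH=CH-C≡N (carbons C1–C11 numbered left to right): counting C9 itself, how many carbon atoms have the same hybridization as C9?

C9 is sp2 (one π bond).
C1: sp2 ✓
C2: sp2 ✓
C3: sp2 ✓
C4: sp2 ✓
C5: sp3
C6: sp3
C7: sp3
C8: sp3
C9: sp2 ✓
C10: sp2 ✓
C11: sp
6 carbons are sp2.

6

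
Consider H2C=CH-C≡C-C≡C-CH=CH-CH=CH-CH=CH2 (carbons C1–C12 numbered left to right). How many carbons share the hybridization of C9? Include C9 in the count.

8

C9 is sp2 (one π bond).
C1: sp2 ✓
C2: sp2 ✓
C3: sp
C4: sp
C5: sp
C6: sp
C7: sp2 ✓
C8: sp2 ✓
C9: sp2 ✓
C10: sp2 ✓
C11: sp2 ✓
C12: sp2 ✓
8 carbons are sp2.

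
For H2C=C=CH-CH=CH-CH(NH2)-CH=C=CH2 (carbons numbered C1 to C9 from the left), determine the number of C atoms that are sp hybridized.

2

C1: sp2
C2: sp ✓
C3: sp2
C4: sp2
C5: sp2
C6: sp3
C7: sp2
C8: sp ✓
C9: sp2
C2, C8 → 2 sp carbons.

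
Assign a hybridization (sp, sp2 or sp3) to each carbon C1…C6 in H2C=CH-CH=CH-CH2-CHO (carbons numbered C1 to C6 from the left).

C1 sp2, C2 sp2, C3 sp2, C4 sp2, C5 sp3, C6 sp2

C1 (3 σ bonds, plus one π bond) has steric number 3: sp2.
C2 — 3 σ bonds, plus one π bond. Steric number 3, so sp2.
C3: 3 σ bonds, plus one π bond — 3 electron domains, sp2.
C4 — 3 σ bonds, plus one π bond. Steric number 3, so sp2.
C5: 4 σ bonds — 4 electron domains, sp3.
C6 carries 3 σ bonds, plus one π bond, giving a steric number of 3, so it is sp2.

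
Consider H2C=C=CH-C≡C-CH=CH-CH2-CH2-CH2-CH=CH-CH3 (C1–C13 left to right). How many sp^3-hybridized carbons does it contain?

4

C1: sp2
C2: sp
C3: sp2
C4: sp
C5: sp
C6: sp2
C7: sp2
C8: sp3 ✓
C9: sp3 ✓
C10: sp3 ✓
C11: sp2
C12: sp2
C13: sp3 ✓
C8, C9, C10, C13 → 4 sp3 carbons.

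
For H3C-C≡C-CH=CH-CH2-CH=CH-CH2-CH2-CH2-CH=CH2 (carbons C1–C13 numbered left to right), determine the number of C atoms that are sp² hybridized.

C1: sp3
C2: sp
C3: sp
C4: sp2 ✓
C5: sp2 ✓
C6: sp3
C7: sp2 ✓
C8: sp2 ✓
C9: sp3
C10: sp3
C11: sp3
C12: sp2 ✓
C13: sp2 ✓
C4, C5, C7, C8, C12, C13 → 6 sp2 carbons.

6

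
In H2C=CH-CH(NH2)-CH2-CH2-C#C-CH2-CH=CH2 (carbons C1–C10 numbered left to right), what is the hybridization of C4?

C4 has 4 σ bonds: steric number 4 → sp3.

sp^3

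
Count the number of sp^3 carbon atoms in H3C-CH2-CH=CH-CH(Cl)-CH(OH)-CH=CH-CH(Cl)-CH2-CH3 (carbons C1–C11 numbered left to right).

C1: sp3 ✓
C2: sp3 ✓
C3: sp2
C4: sp2
C5: sp3 ✓
C6: sp3 ✓
C7: sp2
C8: sp2
C9: sp3 ✓
C10: sp3 ✓
C11: sp3 ✓
C1, C2, C5, C6, C9, C10, C11 → 7 sp3 carbons.

7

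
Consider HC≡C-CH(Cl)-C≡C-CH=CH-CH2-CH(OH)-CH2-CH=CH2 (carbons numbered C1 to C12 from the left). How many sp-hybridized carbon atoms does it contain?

C1: sp ✓
C2: sp ✓
C3: sp3
C4: sp ✓
C5: sp ✓
C6: sp2
C7: sp2
C8: sp3
C9: sp3
C10: sp3
C11: sp2
C12: sp2
C1, C2, C4, C5 → 4 sp carbons.

4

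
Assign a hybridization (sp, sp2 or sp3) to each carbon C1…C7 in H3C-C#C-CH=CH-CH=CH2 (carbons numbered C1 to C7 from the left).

C1 sp3, C2 sp, C3 sp, C4 sp2, C5 sp2, C6 sp2, C7 sp2

C1 — 4 σ bonds. Steric number 4, so sp3.
C2: 2 σ bonds, plus two π bonds; 2 regions of electron density → sp.
C3: 2 σ bonds, plus two π bonds — 2 electron domains, sp.
C4: 3 σ bonds, plus one π bond; 3 regions of electron density → sp2.
C5 is sp2: 3 σ bonds, plus one π bond, 3 electron-density regions.
C6 — 3 σ bonds, plus one π bond. Steric number 3, so sp2.
C7 — 3 σ bonds, plus one π bond. Steric number 3, so sp2.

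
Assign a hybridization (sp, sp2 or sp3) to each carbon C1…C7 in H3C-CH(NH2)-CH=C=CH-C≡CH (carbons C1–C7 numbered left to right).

C1: 4 σ bonds — 4 electron domains, sp3.
C2 is sp3: 4 σ bonds, 4 electron-density regions.
C3 — 3 σ bonds, plus one π bond. Steric number 3, so sp2.
C4 is sp: 2 σ bonds, plus two π bonds, 2 electron-density regions.
C5 — 3 σ bonds, plus one π bond. Steric number 3, so sp2.
C6 carries 2 σ bonds, plus two π bonds, giving a steric number of 2, so it is sp.
C7 — 2 σ bonds, plus two π bonds. Steric number 2, so sp.

C1 sp3, C2 sp3, C3 sp2, C4 sp, C5 sp2, C6 sp, C7 sp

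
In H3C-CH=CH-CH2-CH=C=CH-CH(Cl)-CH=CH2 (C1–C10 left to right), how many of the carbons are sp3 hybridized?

3

C1: sp3 ✓
C2: sp2
C3: sp2
C4: sp3 ✓
C5: sp2
C6: sp
C7: sp2
C8: sp3 ✓
C9: sp2
C10: sp2
C1, C4, C8 → 3 sp3 carbons.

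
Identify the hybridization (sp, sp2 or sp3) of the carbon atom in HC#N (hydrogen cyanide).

sp

The carbon atom is sp: 2 σ bonds, plus two π bonds, 2 electron-density regions.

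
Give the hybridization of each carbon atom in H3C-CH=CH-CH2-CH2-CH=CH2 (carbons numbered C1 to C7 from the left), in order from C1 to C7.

C1: 4 σ bonds — 4 electron domains, sp3.
C2 carries 3 σ bonds, plus one π bond, giving a steric number of 3, so it is sp2.
C3 carries 3 σ bonds, plus one π bond, giving a steric number of 3, so it is sp2.
C4 is sp3: 4 σ bonds, 4 electron-density regions.
C5 (4 σ bonds) has steric number 4: sp3.
C6: 3 σ bonds, plus one π bond — 3 electron domains, sp2.
C7 is sp2: 3 σ bonds, plus one π bond, 3 electron-density regions.

C1 sp3, C2 sp2, C3 sp2, C4 sp3, C5 sp3, C6 sp2, C7 sp2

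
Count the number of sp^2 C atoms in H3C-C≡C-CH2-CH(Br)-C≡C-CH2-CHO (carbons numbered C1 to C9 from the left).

C1: sp3
C2: sp
C3: sp
C4: sp3
C5: sp3
C6: sp
C7: sp
C8: sp3
C9: sp2 ✓
C9 → 1 sp2 carbon.

1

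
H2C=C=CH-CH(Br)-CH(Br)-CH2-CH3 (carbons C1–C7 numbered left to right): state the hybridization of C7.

C7: 4 σ bonds; 4 regions of electron density → sp3.

sp^3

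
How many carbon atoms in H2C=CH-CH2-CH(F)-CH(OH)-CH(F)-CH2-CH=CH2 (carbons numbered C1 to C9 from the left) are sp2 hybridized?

4

C1: sp2 ✓
C2: sp2 ✓
C3: sp3
C4: sp3
C5: sp3
C6: sp3
C7: sp3
C8: sp2 ✓
C9: sp2 ✓
C1, C2, C8, C9 → 4 sp2 carbons.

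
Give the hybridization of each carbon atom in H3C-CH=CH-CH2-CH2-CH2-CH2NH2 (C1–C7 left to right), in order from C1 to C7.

C1 (4 σ bonds) has steric number 4: sp3.
C2 carries 3 σ bonds, plus one π bond, giving a steric number of 3, so it is sp2.
C3 carries 3 σ bonds, plus one π bond, giving a steric number of 3, so it is sp2.
C4 is sp3: 4 σ bonds, 4 electron-density regions.
C5 carries 4 σ bonds, giving a steric number of 4, so it is sp3.
C6 has 4 σ bonds: steric number 4 → sp3.
C7: 4 σ bonds; 4 regions of electron density → sp3.

C1 sp3, C2 sp2, C3 sp2, C4 sp3, C5 sp3, C6 sp3, C7 sp3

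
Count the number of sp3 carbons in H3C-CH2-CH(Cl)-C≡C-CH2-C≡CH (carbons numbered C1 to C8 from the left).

4

C1: sp3 ✓
C2: sp3 ✓
C3: sp3 ✓
C4: sp
C5: sp
C6: sp3 ✓
C7: sp
C8: sp
C1, C2, C3, C6 → 4 sp3 carbons.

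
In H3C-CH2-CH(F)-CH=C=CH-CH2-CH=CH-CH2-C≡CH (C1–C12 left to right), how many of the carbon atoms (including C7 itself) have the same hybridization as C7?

5

C7 is sp3 (only σ bonds).
C1: sp3 ✓
C2: sp3 ✓
C3: sp3 ✓
C4: sp2
C5: sp
C6: sp2
C7: sp3 ✓
C8: sp2
C9: sp2
C10: sp3 ✓
C11: sp
C12: sp
5 carbons are sp3.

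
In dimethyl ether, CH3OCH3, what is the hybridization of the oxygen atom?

sp3

Two σ bonds + two lone pairs = steric number 4 → sp3.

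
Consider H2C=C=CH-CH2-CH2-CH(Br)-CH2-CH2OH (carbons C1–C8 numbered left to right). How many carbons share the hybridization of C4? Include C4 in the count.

5

C4 is sp3 (only σ bonds).
C1: sp2
C2: sp
C3: sp2
C4: sp3 ✓
C5: sp3 ✓
C6: sp3 ✓
C7: sp3 ✓
C8: sp3 ✓
5 carbons are sp3.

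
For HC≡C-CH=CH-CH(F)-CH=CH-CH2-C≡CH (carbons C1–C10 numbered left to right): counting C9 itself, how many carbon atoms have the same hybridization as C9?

C9 is sp (two π bonds).
C1: sp ✓
C2: sp ✓
C3: sp2
C4: sp2
C5: sp3
C6: sp2
C7: sp2
C8: sp3
C9: sp ✓
C10: sp ✓
4 carbons are sp.

4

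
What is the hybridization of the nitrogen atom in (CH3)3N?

The nitrogen atom is sp3: 3 σ bonds and 1 lone pair, 4 electron-density regions.

sp³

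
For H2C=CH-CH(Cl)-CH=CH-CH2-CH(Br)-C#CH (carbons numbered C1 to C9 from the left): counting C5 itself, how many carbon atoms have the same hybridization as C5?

C5 is sp2 (one π bond).
C1: sp2 ✓
C2: sp2 ✓
C3: sp3
C4: sp2 ✓
C5: sp2 ✓
C6: sp3
C7: sp3
C8: sp
C9: sp
4 carbons are sp2.

4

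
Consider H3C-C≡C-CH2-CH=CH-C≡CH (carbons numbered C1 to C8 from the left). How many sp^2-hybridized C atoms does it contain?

2

C1: sp3
C2: sp
C3: sp
C4: sp3
C5: sp2 ✓
C6: sp2 ✓
C7: sp
C8: sp
C5, C6 → 2 sp2 carbons.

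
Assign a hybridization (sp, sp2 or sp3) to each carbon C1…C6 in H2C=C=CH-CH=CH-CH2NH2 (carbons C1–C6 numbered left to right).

C1 is sp2: 3 σ bonds, plus one π bond, 3 electron-density regions.
C2 — 2 σ bonds, plus two π bonds. Steric number 2, so sp.
C3 is sp2: 3 σ bonds, plus one π bond, 3 electron-density regions.
C4: 3 σ bonds, plus one π bond — 3 electron domains, sp2.
C5: 3 σ bonds, plus one π bond; 3 regions of electron density → sp2.
C6 — 4 σ bonds. Steric number 4, so sp3.

C1 sp2, C2 sp, C3 sp2, C4 sp2, C5 sp2, C6 sp3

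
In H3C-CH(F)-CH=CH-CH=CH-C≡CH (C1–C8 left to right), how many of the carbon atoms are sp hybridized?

C1: sp3
C2: sp3
C3: sp2
C4: sp2
C5: sp2
C6: sp2
C7: sp ✓
C8: sp ✓
C7, C8 → 2 sp carbons.

2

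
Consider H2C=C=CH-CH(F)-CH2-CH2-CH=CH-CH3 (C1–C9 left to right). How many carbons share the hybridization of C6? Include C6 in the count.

4

C6 is sp3 (only σ bonds).
C1: sp2
C2: sp
C3: sp2
C4: sp3 ✓
C5: sp3 ✓
C6: sp3 ✓
C7: sp2
C8: sp2
C9: sp3 ✓
4 carbons are sp3.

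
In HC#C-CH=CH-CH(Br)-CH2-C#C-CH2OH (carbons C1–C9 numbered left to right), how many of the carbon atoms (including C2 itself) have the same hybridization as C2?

4

C2 is sp (two π bonds).
C1: sp ✓
C2: sp ✓
C3: sp2
C4: sp2
C5: sp3
C6: sp3
C7: sp ✓
C8: sp ✓
C9: sp3
4 carbons are sp.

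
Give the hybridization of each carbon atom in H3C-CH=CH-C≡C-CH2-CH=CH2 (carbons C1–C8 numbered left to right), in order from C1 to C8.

C1 sp3, C2 sp2, C3 sp2, C4 sp, C5 sp, C6 sp3, C7 sp2, C8 sp2

C1: 4 σ bonds — 4 electron domains, sp3.
C2: 3 σ bonds, plus one π bond; 3 regions of electron density → sp2.
C3: 3 σ bonds, plus one π bond — 3 electron domains, sp2.
C4 has 2 σ bonds, plus two π bonds: steric number 2 → sp.
C5: 2 σ bonds, plus two π bonds; 2 regions of electron density → sp.
C6 has 4 σ bonds: steric number 4 → sp3.
C7 carries 3 σ bonds, plus one π bond, giving a steric number of 3, so it is sp2.
C8: 3 σ bonds, plus one π bond; 3 regions of electron density → sp2.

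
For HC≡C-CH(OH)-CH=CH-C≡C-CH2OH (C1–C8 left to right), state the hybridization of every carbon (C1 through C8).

C1 (2 σ bonds, plus two π bonds) has steric number 2: sp.
C2 carries 2 σ bonds, plus two π bonds, giving a steric number of 2, so it is sp.
C3: 4 σ bonds; 4 regions of electron density → sp3.
C4 is sp2: 3 σ bonds, plus one π bond, 3 electron-density regions.
C5 is sp2: 3 σ bonds, plus one π bond, 3 electron-density regions.
C6: 2 σ bonds, plus two π bonds — 2 electron domains, sp.
C7: 2 σ bonds, plus two π bonds; 2 regions of electron density → sp.
C8 carries 4 σ bonds, giving a steric number of 4, so it is sp3.

C1 sp, C2 sp, C3 sp3, C4 sp2, C5 sp2, C6 sp, C7 sp, C8 sp3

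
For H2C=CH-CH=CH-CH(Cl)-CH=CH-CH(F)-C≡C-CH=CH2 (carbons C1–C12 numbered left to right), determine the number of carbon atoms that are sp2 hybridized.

8

C1: sp2 ✓
C2: sp2 ✓
C3: sp2 ✓
C4: sp2 ✓
C5: sp3
C6: sp2 ✓
C7: sp2 ✓
C8: sp3
C9: sp
C10: sp
C11: sp2 ✓
C12: sp2 ✓
C1, C2, C3, C4, C6, C7, C11, C12 → 8 sp2 carbons.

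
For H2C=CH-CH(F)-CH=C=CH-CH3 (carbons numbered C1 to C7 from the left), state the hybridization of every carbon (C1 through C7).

C1 carries 3 σ bonds, plus one π bond, giving a steric number of 3, so it is sp2.
C2 — 3 σ bonds, plus one π bond. Steric number 3, so sp2.
C3: 4 σ bonds; 4 regions of electron density → sp3.
C4 carries 3 σ bonds, plus one π bond, giving a steric number of 3, so it is sp2.
C5 carries 2 σ bonds, plus two π bonds, giving a steric number of 2, so it is sp.
C6 is sp2: 3 σ bonds, plus one π bond, 3 electron-density regions.
C7: 4 σ bonds — 4 electron domains, sp3.

C1 sp2, C2 sp2, C3 sp3, C4 sp2, C5 sp, C6 sp2, C7 sp3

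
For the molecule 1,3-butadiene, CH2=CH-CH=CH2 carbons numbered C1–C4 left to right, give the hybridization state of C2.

C2 is sp2: 3 σ bonds, plus one π bond, 3 electron-density regions.

sp^2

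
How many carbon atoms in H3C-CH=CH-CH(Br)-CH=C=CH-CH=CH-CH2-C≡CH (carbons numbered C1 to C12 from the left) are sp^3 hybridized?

3

C1: sp3 ✓
C2: sp2
C3: sp2
C4: sp3 ✓
C5: sp2
C6: sp
C7: sp2
C8: sp2
C9: sp2
C10: sp3 ✓
C11: sp
C12: sp
C1, C4, C10 → 3 sp3 carbons.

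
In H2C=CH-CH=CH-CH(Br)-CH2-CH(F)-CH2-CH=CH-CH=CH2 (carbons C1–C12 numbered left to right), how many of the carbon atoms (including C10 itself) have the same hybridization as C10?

C10 is sp2 (one π bond).
C1: sp2 ✓
C2: sp2 ✓
C3: sp2 ✓
C4: sp2 ✓
C5: sp3
C6: sp3
C7: sp3
C8: sp3
C9: sp2 ✓
C10: sp2 ✓
C11: sp2 ✓
C12: sp2 ✓
8 carbons are sp2.

8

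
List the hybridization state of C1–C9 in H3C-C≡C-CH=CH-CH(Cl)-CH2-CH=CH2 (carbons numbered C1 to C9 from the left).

C1: 4 σ bonds — 4 electron domains, sp3.
C2: 2 σ bonds, plus two π bonds — 2 electron domains, sp.
C3 has 2 σ bonds, plus two π bonds: steric number 2 → sp.
C4 has 3 σ bonds, plus one π bond: steric number 3 → sp2.
C5 has 3 σ bonds, plus one π bond: steric number 3 → sp2.
C6 has 4 σ bonds: steric number 4 → sp3.
C7: 4 σ bonds — 4 electron domains, sp3.
C8 — 3 σ bonds, plus one π bond. Steric number 3, so sp2.
C9: 3 σ bonds, plus one π bond; 3 regions of electron density → sp2.

C1 sp3, C2 sp, C3 sp, C4 sp2, C5 sp2, C6 sp3, C7 sp3, C8 sp2, C9 sp2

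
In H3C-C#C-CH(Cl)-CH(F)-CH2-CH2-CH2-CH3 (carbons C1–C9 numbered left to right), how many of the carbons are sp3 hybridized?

C1: sp3 ✓
C2: sp
C3: sp
C4: sp3 ✓
C5: sp3 ✓
C6: sp3 ✓
C7: sp3 ✓
C8: sp3 ✓
C9: sp3 ✓
C1, C4, C5, C6, C7, C8, C9 → 7 sp3 carbons.

7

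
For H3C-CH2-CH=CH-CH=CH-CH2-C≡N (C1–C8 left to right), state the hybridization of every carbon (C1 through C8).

C1 sp3, C2 sp3, C3 sp2, C4 sp2, C5 sp2, C6 sp2, C7 sp3, C8 sp

C1 is sp3: 4 σ bonds, 4 electron-density regions.
C2: 4 σ bonds — 4 electron domains, sp3.
C3 is sp2: 3 σ bonds, plus one π bond, 3 electron-density regions.
C4: 3 σ bonds, plus one π bond; 3 regions of electron density → sp2.
C5: 3 σ bonds, plus one π bond — 3 electron domains, sp2.
C6 (3 σ bonds, plus one π bond) has steric number 3: sp2.
C7 has 4 σ bonds: steric number 4 → sp3.
C8 (2 σ bonds, plus two π bonds) has steric number 2: sp.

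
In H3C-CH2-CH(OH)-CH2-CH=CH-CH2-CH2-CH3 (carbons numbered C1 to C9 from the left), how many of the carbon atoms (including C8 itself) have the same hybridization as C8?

C8 is sp3 (only σ bonds).
C1: sp3 ✓
C2: sp3 ✓
C3: sp3 ✓
C4: sp3 ✓
C5: sp2
C6: sp2
C7: sp3 ✓
C8: sp3 ✓
C9: sp3 ✓
7 carbons are sp3.

7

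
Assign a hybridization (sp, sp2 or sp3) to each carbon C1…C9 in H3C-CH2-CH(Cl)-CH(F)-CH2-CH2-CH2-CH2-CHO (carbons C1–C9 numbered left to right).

C1 sp3, C2 sp3, C3 sp3, C4 sp3, C5 sp3, C6 sp3, C7 sp3, C8 sp3, C9 sp2

C1 carries 4 σ bonds, giving a steric number of 4, so it is sp3.
C2 is sp3: 4 σ bonds, 4 electron-density regions.
C3: 4 σ bonds — 4 electron domains, sp3.
C4 — 4 σ bonds. Steric number 4, so sp3.
C5 carries 4 σ bonds, giving a steric number of 4, so it is sp3.
C6: 4 σ bonds — 4 electron domains, sp3.
C7: 4 σ bonds; 4 regions of electron density → sp3.
C8 carries 4 σ bonds, giving a steric number of 4, so it is sp3.
C9 carries 3 σ bonds, plus one π bond, giving a steric number of 3, so it is sp2.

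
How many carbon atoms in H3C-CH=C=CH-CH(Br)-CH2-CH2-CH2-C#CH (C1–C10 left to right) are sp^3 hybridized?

5

C1: sp3 ✓
C2: sp2
C3: sp
C4: sp2
C5: sp3 ✓
C6: sp3 ✓
C7: sp3 ✓
C8: sp3 ✓
C9: sp
C10: sp
C1, C5, C6, C7, C8 → 5 sp3 carbons.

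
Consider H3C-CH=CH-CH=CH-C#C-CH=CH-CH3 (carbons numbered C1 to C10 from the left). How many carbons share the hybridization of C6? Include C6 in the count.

2

C6 is sp (two π bonds).
C1: sp3
C2: sp2
C3: sp2
C4: sp2
C5: sp2
C6: sp ✓
C7: sp ✓
C8: sp2
C9: sp2
C10: sp3
2 carbons are sp.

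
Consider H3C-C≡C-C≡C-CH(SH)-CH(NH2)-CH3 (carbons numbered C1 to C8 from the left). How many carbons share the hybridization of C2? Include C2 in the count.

4

C2 is sp (two π bonds).
C1: sp3
C2: sp ✓
C3: sp ✓
C4: sp ✓
C5: sp ✓
C6: sp3
C7: sp3
C8: sp3
4 carbons are sp.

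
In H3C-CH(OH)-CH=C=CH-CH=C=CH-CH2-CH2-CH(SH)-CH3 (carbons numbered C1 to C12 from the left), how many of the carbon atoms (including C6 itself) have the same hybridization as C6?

C6 is sp2 (one π bond).
C1: sp3
C2: sp3
C3: sp2 ✓
C4: sp
C5: sp2 ✓
C6: sp2 ✓
C7: sp
C8: sp2 ✓
C9: sp3
C10: sp3
C11: sp3
C12: sp3
4 carbons are sp2.

4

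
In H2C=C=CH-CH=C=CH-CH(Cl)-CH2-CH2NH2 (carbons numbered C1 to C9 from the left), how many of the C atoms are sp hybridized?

2

C1: sp2
C2: sp ✓
C3: sp2
C4: sp2
C5: sp ✓
C6: sp2
C7: sp3
C8: sp3
C9: sp3
C2, C5 → 2 sp carbons.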